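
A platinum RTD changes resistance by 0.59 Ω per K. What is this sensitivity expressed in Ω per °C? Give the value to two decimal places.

0.59 Ω per °C

Since only a temperature interval is involved, the additive offset between the scales drops out.
A change of 1°C is a change of 1 K, so per °C the value is 0.59 × 1 = 0.59.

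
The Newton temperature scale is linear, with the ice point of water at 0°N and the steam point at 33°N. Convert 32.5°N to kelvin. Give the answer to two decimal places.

Linear interpolation between the fixed points: C = (32.5 - 0) × 100 / (33 - 0) = 98.4848°C.
Then 98.4848 + 273.15 = 371.63 K.

371.63 K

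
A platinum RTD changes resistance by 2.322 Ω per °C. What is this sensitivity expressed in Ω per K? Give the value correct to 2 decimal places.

2.32 Ω per K

The quantity depends on a temperature interval, so only the ratio of degree sizes applies; the offset between the scales is irrelevant.
A change of 1 K is a change of 1°C, so per K the value is 2.322 × 1 = 2.32.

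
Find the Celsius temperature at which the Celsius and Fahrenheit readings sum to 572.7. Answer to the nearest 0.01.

Let C be the Celsius reading. The Fahrenheit reading is F = 1.8·C + 32.
Require C + F = 572.7: (2.8)·C + 32 = 572.7.
C = (572.7 - 32) / (2.8) = 193.11.

193.11°C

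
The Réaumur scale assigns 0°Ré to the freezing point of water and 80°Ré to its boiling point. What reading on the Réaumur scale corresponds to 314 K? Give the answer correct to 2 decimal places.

32.68°Ré

First in Celsius: 314 - 273.15 = 40.8500°C.
Linearly onto the Réaumur scale: 0 + (40.8500 / 100) × (80 - 0) = 32.68°Ré.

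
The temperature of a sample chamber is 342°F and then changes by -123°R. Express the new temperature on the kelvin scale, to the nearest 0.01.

Initial temperature in Celsius: (342 - 32) × 5/9 = 172.2222°C.
The 123°R change is an interval, so only the factor 5/9 applies: -123 × 5/9 = -68.3333°C.
Final Celsius temperature: 172.2222 - 68.3333 = 103.8889°C.
In kelvin: 103.8889 + 273.15 = 377.04 K.

377.04 K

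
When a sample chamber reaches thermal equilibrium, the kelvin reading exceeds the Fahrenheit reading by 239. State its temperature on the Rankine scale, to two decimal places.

496.51°R

Let x be the kelvin reading; then the Fahrenheit reading is 1.8·x - 459.67.
(1.8·x - 459.67) - x = -239  ⇒  (0.8)·x = 220.67  ⇒  x = 275.8375 K.
In Celsius: 275.8375 - 273.15 = 2.6875°C.
In Rankine: 2.6875 × 1.8 + 491.67 = 496.51°R.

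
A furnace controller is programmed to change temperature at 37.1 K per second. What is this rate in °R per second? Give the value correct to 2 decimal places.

Since only a temperature interval is involved, the additive offset between the scales drops out.
A change of 1 K is a change of 1.8°R, so 37.1 × 1.8 = 66.78.

66.78 °R/second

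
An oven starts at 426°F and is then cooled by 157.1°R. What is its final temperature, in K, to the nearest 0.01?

404.76 K

Initial temperature in Celsius: (426 - 32) × 5/9 = 218.8889°C.
The 157.1°R change is an interval, so only the factor 5/9 applies: -157.1 × 5/9 = -87.2778°C.
Final Celsius temperature: 218.8889 - 87.2778 = 131.6111°C.
In kelvin: 131.6111 + 273.15 = 404.76 K.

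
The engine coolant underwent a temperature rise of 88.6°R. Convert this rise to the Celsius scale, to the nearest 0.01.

49.22°C

An interval of 1°R corresponds to 5/9°C.
88.6 × 5/9 = 49.22.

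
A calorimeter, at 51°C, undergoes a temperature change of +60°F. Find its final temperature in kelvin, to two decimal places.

The 60°F change is an interval, so only the factor 5/9 applies: +60 × 5/9 = +33.3333°C.
Final Celsius temperature: 51.0000 + 33.3333 = 84.3333°C.
In kelvin: 84.3333 + 273.15 = 357.48 K.

357.48 K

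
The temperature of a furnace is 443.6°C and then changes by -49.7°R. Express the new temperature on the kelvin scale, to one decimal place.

689.1 K

The 49.7°R change is an interval, so only the factor 5/9 applies: -49.7 × 5/9 = -27.6111°C.
Final Celsius temperature: 443.6000 - 27.6111 = 415.9889°C.
In kelvin: 415.9889 + 273.15 = 689.1 K.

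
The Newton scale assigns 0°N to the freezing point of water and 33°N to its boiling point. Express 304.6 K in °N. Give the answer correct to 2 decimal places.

10.38°N

First in Celsius: 304.6 - 273.15 = 31.4500°C.
Linearly onto the Newton scale: 0 + (31.4500 / 100) × (33 - 0) = 10.38°N.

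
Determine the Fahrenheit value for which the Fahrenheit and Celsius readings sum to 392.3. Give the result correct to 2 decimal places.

Let F be the Fahrenheit reading. The Celsius reading is C = 5/9·F - 17.7778.
Require F + C = 392.3: (14/9)·F - 17.7778 = 392.3.
F = (392.3 + 17.7778) / (14/9) = 263.62.

263.62°F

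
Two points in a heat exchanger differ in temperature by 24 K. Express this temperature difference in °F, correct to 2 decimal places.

43.20°F

For a temperature interval the offset drops out; only the factor 1.8 applies.
24 × 1.8 = 43.20.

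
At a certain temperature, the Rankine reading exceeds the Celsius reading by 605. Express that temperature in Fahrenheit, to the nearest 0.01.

286.99°F

Let x be the Celsius reading; then the Rankine reading is 1.8·x + 491.67.
(1.8·x + 491.67) - x = 605  ⇒  (0.8)·x = 113.33  ⇒  x = 141.6625°C.
In Fahrenheit: 141.6625 × 1.8 + 32 = 286.99°F.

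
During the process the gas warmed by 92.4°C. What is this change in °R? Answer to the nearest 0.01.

166.32°R

An interval of 1°C corresponds to 1.8°R.
92.4 × 1.8 = 166.32.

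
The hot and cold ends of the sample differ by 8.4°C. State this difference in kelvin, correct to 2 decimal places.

Celsius and kelvin degrees are the same size, so the interval is unchanged: 8.40.

8.40 K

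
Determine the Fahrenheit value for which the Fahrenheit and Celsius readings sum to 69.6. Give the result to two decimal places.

Let F be the Fahrenheit reading. The Celsius reading is C = 5/9·F - 17.7778.
Require F + C = 69.6: (14/9)·F - 17.7778 = 69.6.
F = (69.6 + 17.7778) / (14/9) = 56.17.

56.17°F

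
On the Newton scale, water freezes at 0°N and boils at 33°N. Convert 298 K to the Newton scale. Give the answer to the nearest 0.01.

First in Celsius: 298 - 273.15 = 24.8500°C.
Linearly onto the Newton scale: 0 + (24.8500 / 100) × (33 - 0) = 8.20°N.

8.20°N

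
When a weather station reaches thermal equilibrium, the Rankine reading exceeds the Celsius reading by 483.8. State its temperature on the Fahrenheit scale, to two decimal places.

14.29°F

Let x be the Celsius reading; then the Rankine reading is 1.8·x + 491.67.
(1.8·x + 491.67) - x = 483.8  ⇒  (0.8)·x = -7.87  ⇒  x = -9.8375°C.
In Fahrenheit: -9.8375 × 1.8 + 32 = 14.29°F.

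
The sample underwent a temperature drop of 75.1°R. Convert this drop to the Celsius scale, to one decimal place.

41.7°C

Only the scale ratio 5/9 matters for a change in temperature.
75.1 × 5/9 = 41.7.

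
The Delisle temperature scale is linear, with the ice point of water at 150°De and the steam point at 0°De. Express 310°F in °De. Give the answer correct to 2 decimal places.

First in Celsius: (310 - 32) × 5/9 = 154.4444°C.
Linearly onto the Delisle scale: 150 + (154.4444 / 100) × (0 - 150) = -81.67°De.

-81.67°De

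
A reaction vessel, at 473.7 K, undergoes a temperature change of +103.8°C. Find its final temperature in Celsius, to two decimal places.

304.35°C

Initial temperature in Celsius: 473.7 - 273.15 = 200.5500°C.
Final Celsius temperature: 200.5500 + 103.8000 = 304.3500°C.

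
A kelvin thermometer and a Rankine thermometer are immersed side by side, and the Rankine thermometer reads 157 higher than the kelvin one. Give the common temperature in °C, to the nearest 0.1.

Let x be the kelvin reading; then the Rankine reading is 1.8·x.
(1.8·x) - x = 157  ⇒  (0.8)·x = 157  ⇒  x = 196.2500 K.
In Celsius: 196.25 - 273.15 = -76.9°C.

-76.9°C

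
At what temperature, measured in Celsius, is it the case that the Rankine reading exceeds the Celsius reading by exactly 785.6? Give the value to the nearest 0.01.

Let C be the Celsius reading. The Rankine reading is R = 1.8·C + 491.67.
Require R - C = 785.6: (0.8)·C + 491.67 = 785.6.
C = (785.6 - 491.67) / (0.8) = 367.41.

367.41°C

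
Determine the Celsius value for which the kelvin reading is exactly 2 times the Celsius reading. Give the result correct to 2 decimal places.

Let C be the Celsius reading. The kelvin reading is K = 1·C + 273.15.
Require K = 2·C: 1·C + 273.15 = 2·C.
(-1)·C = -273.15  ⇒  C = 273.15.

273.15°C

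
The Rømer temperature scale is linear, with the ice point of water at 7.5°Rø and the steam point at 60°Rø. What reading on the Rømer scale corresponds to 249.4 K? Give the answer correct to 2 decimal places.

-4.97°Rø

First in Celsius: 249.4 - 273.15 = -23.7500°C.
Linearly onto the Rømer scale: 7.5 + (-23.7500 / 100) × (60 - 7.5) = -4.97°Rø.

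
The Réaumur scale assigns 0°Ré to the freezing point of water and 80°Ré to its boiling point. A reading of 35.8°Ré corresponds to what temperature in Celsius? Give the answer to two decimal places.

Linear interpolation between the fixed points: C = (35.8 - 0) × 100 / (80 - 0) = 44.7500°C.

44.75°C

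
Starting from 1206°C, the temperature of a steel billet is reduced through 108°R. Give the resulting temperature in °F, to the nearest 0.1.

2094.8°F

The 108°R change is an interval, so only the factor 5/9 applies: -108 × 5/9 = -60.0000°C.
Final Celsius temperature: 1206.0000 - 60.0000 = 1146.0000°C.
In Fahrenheit: 1146.0000 × 1.8 + 32 = 2094.8°F.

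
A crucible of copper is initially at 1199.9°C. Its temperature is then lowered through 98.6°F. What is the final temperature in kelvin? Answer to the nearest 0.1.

The 98.6°F change is an interval, so only the factor 5/9 applies: -98.6 × 5/9 = -54.7778°C.
Final Celsius temperature: 1199.9000 - 54.7778 = 1145.1222°C.
In kelvin: 1145.1222 + 273.15 = 1418.3 K.

1418.3 K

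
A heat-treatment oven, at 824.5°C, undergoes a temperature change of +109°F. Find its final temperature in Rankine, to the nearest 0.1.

The 109°F change is an interval, so only the factor 5/9 applies: +109 × 5/9 = +60.5556°C.
Final Celsius temperature: 824.5000 + 60.5556 = 885.0556°C.
In Rankine: 885.0556 × 1.8 + 491.67 = 2084.8°R.

2084.8°R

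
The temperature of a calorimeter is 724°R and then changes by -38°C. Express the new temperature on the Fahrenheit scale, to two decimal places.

Initial temperature in Celsius: (724 - 491.67) × 5/9 = 129.0722°C.
Final Celsius temperature: 129.0722 - 38.0000 = 91.0722°C.
In Fahrenheit: 91.0722 × 1.8 + 32 = 195.93°F.

195.93°F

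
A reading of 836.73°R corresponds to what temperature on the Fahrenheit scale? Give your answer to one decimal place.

377.1°F

In Celsius: (836.73 - 491.67) × 5/9 = 191.7000°C.
In Fahrenheit: 191.7000 × 1.8 + 32 = 377.1°F.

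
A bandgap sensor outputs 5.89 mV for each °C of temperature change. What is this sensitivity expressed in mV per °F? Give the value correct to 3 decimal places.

Since only a temperature interval is involved, the additive offset between the scales drops out.
A change of 1°F is a change of 5/9°C, so per °F the value is 5.89 × 5/9 = 3.272.

3.272 mV per °F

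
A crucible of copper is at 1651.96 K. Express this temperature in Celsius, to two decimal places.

In Celsius: 1651.96 - 273.15 = 1378.8100°C.

1378.81°C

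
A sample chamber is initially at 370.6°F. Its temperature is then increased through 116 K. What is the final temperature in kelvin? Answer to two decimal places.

577.26 K

Initial temperature in Celsius: (370.6 - 32) × 5/9 = 188.1111°C.
The 116 K change is an interval; Kelvin and Celsius degrees are the same size, so ΔC = +116°C.
Final Celsius temperature: 188.1111 + 116.0000 = 304.1111°C.
In kelvin: 304.1111 + 273.15 = 577.26 K.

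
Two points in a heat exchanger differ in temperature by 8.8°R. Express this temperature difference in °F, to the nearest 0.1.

8.8°F

Rankine and Fahrenheit degrees are the same size, so the interval is unchanged: 8.8.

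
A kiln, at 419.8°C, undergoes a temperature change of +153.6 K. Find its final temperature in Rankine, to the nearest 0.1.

The 153.6 K change is an interval; Kelvin and Celsius degrees are the same size, so ΔC = +153.6°C.
Final Celsius temperature: 419.8000 + 153.6000 = 573.4000°C.
In Rankine: 573.4000 × 1.8 + 491.67 = 1523.8°R.

1523.8°R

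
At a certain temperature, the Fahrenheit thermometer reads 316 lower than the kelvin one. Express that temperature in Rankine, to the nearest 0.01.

323.26°R

Let x be the kelvin reading; then the Fahrenheit reading is 1.8·x - 459.67.
(1.8·x - 459.67) - x = -316  ⇒  (0.8)·x = 143.67  ⇒  x = 179.5875 K.
In Celsius: 179.5875 - 273.15 = -93.5625°C.
In Rankine: -93.5625 × 1.8 + 491.67 = 323.26°R.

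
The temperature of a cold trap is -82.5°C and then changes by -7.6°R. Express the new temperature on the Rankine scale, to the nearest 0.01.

335.57°R

The 7.6°R change is an interval, so only the factor 5/9 applies: -7.6 × 5/9 = -4.2222°C.
Final Celsius temperature: -82.5000 - 4.2222 = -86.7222°C.
In Rankine: -86.7222 × 1.8 + 491.67 = 335.57°R.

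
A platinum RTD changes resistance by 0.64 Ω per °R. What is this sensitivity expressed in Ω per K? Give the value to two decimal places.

Since only a temperature interval is involved, the additive offset between the scales drops out.
A change of 1 K is a change of 1.8°R, so per K the value is 0.64 × 1.8 = 1.15.

1.15 Ω per K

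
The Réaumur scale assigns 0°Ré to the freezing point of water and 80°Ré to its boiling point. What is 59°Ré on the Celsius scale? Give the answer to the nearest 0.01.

73.75°C

Linear interpolation between the fixed points: C = (59 - 0) × 100 / (80 - 0) = 73.7500°C.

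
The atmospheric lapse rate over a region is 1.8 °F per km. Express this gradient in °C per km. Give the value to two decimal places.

1.00 °C/km

Since only a temperature interval is involved, the additive offset between the scales drops out.
A change of 1°F is a change of 5/9°C, so 1.8 × 5/9 = 1.00.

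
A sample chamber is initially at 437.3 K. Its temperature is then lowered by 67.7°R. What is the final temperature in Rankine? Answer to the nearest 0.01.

Initial temperature in Celsius: 437.3 - 273.15 = 164.1500°C.
The 67.7°R change is an interval, so only the factor 5/9 applies: -67.7 × 5/9 = -37.6111°C.
Final Celsius temperature: 164.1500 - 37.6111 = 126.5389°C.
In Rankine: 126.5389 × 1.8 + 491.67 = 719.44°R.

719.44°R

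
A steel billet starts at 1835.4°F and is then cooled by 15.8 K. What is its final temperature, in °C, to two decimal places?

986.09°C

Initial temperature in Celsius: (1835.4 - 32) × 5/9 = 1001.8889°C.
The 15.8 K change is an interval; Kelvin and Celsius degrees are the same size, so ΔC = -15.8°C.
Final Celsius temperature: 1001.8889 - 15.8000 = 986.0889°C.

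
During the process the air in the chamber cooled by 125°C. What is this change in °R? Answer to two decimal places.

225.00°R

For a temperature interval the offset drops out; only the factor 1.8 applies.
125 × 1.8 = 225.00.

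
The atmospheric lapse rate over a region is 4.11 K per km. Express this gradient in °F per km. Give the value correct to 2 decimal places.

7.40 °F/km

Since only a temperature interval is involved, the additive offset between the scales drops out.
A change of 1 K is a change of 1.8°F, so 4.11 × 1.8 = 7.40.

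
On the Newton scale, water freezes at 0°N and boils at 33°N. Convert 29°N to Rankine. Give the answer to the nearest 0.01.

Linear interpolation between the fixed points: C = (29 - 0) × 100 / (33 - 0) = 87.8788°C.
Then 87.8788 × 1.8 + 491.67 = 649.85°R.

649.85°R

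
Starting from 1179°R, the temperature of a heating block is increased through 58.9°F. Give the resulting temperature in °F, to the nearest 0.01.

778.23°F

Initial temperature in Celsius: (1179 - 491.67) × 5/9 = 381.8500°C.
The 58.9°F change is an interval, so only the factor 5/9 applies: +58.9 × 5/9 = +32.7222°C.
Final Celsius temperature: 381.8500 + 32.7222 = 414.5722°C.
In Fahrenheit: 414.5722 × 1.8 + 32 = 778.23°F.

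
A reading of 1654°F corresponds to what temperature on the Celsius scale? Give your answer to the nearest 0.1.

In Celsius: (1654 - 32) × 5/9 = 901.1111°C.

901.1°C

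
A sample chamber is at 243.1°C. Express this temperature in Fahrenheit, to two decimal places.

469.58°F

In Fahrenheit: 243.1000 × 1.8 + 32 = 469.58°F.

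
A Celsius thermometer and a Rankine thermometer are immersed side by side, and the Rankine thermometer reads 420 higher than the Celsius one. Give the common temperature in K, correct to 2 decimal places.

Let x be the Celsius reading; then the Rankine reading is 1.8·x + 491.67.
(1.8·x + 491.67) - x = 420  ⇒  (0.8)·x = -71.67  ⇒  x = -89.5875°C.
In kelvin: -89.5875 + 273.15 = 183.56 K.

183.56 K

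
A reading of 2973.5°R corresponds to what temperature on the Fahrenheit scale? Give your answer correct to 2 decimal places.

In Celsius: (2973.5 - 491.67) × 5/9 = 1378.7944°C.
In Fahrenheit: 1378.7944 × 1.8 + 32 = 2513.83°F.

2513.83°F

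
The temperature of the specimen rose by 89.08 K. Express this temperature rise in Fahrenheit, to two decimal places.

160.34°F

For a temperature interval the offset drops out; only the factor 1.8 applies.
89.08 × 1.8 = 160.34.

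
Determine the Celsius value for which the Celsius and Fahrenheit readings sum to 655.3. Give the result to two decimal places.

222.61°C

Let C be the Celsius reading. The Fahrenheit reading is F = 1.8·C + 32.
Require C + F = 655.3: (2.8)·C + 32 = 655.3.
C = (655.3 - 32) / (2.8) = 222.61.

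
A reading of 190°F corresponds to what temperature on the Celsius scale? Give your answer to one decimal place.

In Celsius: (190 - 32) × 5/9 = 87.7778°C.

87.8°C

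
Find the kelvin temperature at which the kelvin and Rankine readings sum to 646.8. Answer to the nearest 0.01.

Let K be the kelvin reading. The Rankine reading is R = 1.8·K.
Require K + R = 646.8: (2.8)·K = 646.8.
K = (646.8) / (2.8) = 231.00.

231.00 K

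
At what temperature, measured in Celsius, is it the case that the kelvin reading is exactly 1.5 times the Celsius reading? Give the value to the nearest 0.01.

Let C be the Celsius reading. The kelvin reading is K = 1·C + 273.15.
Require K = 1.5·C: 1·C + 273.15 = 1.5·C.
(-0.5)·C = -273.15  ⇒  C = 546.30.

546.30°C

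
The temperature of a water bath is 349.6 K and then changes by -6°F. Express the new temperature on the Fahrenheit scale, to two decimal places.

Initial temperature in Celsius: 349.6 - 273.15 = 76.4500°C.
The 6°F change is an interval, so only the factor 5/9 applies: -6 × 5/9 = -3.3333°C.
Final Celsius temperature: 76.4500 - 3.3333 = 73.1167°C.
In Fahrenheit: 73.1167 × 1.8 + 32 = 163.61°F.

163.61°F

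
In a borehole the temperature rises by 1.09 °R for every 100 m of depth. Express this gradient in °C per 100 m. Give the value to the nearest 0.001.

The quantity depends on a temperature interval, so only the ratio of degree sizes applies; the offset between the scales is irrelevant.
A change of 1°R is a change of 5/9°C, so 1.09 × 5/9 = 0.606.

0.606 °C/100 m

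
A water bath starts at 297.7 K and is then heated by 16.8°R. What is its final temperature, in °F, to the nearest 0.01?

92.99°F

Initial temperature in Celsius: 297.7 - 273.15 = 24.5500°C.
The 16.8°R change is an interval, so only the factor 5/9 applies: +16.8 × 5/9 = +9.3333°C.
Final Celsius temperature: 24.5500 + 9.3333 = 33.8833°C.
In Fahrenheit: 33.8833 × 1.8 + 32 = 92.99°F.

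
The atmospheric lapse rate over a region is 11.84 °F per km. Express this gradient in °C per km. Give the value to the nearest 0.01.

Since only a temperature interval is involved, the additive offset between the scales drops out.
A change of 1°F is a change of 5/9°C, so 11.84 × 5/9 = 6.58.

6.58 °C/km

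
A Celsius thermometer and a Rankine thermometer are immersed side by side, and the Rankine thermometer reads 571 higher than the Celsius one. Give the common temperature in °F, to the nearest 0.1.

Let x be the Celsius reading; then the Rankine reading is 1.8·x + 491.67.
(1.8·x + 491.67) - x = 571  ⇒  (0.8)·x = 79.33  ⇒  x = 99.1625°C.
In Fahrenheit: 99.1625 × 1.8 + 32 = 210.5°F.

210.5°F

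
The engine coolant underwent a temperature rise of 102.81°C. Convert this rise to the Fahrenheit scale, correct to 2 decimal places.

For a temperature interval the offset drops out; only the factor 1.8 applies.
102.81 × 1.8 = 185.06.

185.06°F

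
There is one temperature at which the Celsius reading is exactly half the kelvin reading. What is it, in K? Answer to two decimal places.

546.30 K

Let K be the kelvin reading. The Celsius reading is C = 1·K - 273.15.
Require C = 0.5·K: 1·K - 273.15 = 0.5·K.
(0.5)·K = 273.15  ⇒  K = 546.30.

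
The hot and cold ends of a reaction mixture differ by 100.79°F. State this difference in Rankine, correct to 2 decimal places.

100.79°R

Fahrenheit and Rankine degrees are the same size, so the interval is unchanged: 100.79.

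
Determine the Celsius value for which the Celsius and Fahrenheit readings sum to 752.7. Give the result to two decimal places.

257.39°C

Let C be the Celsius reading. The Fahrenheit reading is F = 1.8·C + 32.
Require C + F = 752.7: (2.8)·C + 32 = 752.7.
C = (752.7 - 32) / (2.8) = 257.39.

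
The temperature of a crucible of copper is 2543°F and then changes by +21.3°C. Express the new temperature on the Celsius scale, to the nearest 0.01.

1416.30°C

Initial temperature in Celsius: (2543 - 32) × 5/9 = 1395.0000°C.
Final Celsius temperature: 1395.0000 + 21.3000 = 1416.3000°C.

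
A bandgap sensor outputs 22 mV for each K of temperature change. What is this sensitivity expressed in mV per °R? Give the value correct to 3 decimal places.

Since only a temperature interval is involved, the additive offset between the scales drops out.
A change of 1°R is a change of 5/9 K, so per °R the value is 22 × 5/9 = 12.222.

12.222 mV per °R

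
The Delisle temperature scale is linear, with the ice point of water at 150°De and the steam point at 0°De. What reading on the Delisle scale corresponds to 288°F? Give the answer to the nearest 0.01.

-63.33°De

First in Celsius: (288 - 32) × 5/9 = 142.2222°C.
Linearly onto the Delisle scale: 150 + (142.2222 / 100) × (0 - 150) = -63.33°De.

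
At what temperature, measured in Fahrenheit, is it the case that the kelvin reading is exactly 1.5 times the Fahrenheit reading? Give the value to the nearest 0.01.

270.39°F

Let F be the Fahrenheit reading. The kelvin reading is K = 5/9·F + 255.372.
Require K = 1.5·F: 5/9·F + 255.372 = 1.5·F.
(-17/18)·F = -255.372  ⇒  F = 270.39.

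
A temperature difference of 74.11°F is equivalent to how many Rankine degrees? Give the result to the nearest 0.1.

74.1°R

Fahrenheit and Rankine degrees are the same size, so the interval is unchanged: 74.1.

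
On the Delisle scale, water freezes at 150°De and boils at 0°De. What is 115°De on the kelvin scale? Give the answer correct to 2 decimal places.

296.48 K

Linear interpolation between the fixed points: C = (115 - 150) × 100 / (0 - 150) = 23.3333°C.
Then 23.3333 + 273.15 = 296.48 K.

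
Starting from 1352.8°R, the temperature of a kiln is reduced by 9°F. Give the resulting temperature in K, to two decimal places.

746.56 K

Initial temperature in Celsius: (1352.8 - 491.67) × 5/9 = 478.4056°C.
The 9°F change is an interval, so only the factor 5/9 applies: -9 × 5/9 = -5.0000°C.
Final Celsius temperature: 478.4056 - 5.0000 = 473.4056°C.
In kelvin: 473.4056 + 273.15 = 746.56 K.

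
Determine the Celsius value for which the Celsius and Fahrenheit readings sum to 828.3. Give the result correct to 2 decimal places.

Let C be the Celsius reading. The Fahrenheit reading is F = 1.8·C + 32.
Require C + F = 828.3: (2.8)·C + 32 = 828.3.
C = (828.3 - 32) / (2.8) = 284.39.

284.39°C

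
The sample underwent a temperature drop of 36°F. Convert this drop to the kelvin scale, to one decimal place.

20.0 K

An interval of 1°F corresponds to 5/9 K.
36 × 5/9 = 20.0.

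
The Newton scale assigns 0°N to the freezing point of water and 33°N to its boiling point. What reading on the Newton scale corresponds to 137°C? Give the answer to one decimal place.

45.2°N

Linearly onto the Newton scale: 0 + (137.0000 / 100) × (33 - 0) = 45.2°N.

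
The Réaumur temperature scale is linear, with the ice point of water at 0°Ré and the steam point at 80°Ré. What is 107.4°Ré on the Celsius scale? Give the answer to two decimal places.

Linear interpolation between the fixed points: C = (107.4 - 0) × 100 / (80 - 0) = 134.2500°C.

134.25°C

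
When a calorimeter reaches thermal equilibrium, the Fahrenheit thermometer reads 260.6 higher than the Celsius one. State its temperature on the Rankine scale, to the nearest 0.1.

Let x be the Celsius reading; then the Fahrenheit reading is 1.8·x + 32.
(1.8·x + 32) - x = 260.6  ⇒  (0.8)·x = 228.6  ⇒  x = 285.7500°C.
In Rankine: 285.7500 × 1.8 + 491.67 = 1006.0°R.

1006.0°R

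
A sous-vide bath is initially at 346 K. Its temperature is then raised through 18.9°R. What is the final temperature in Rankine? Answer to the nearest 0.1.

Initial temperature in Celsius: 346 - 273.15 = 72.8500°C.
The 18.9°R change is an interval, so only the factor 5/9 applies: +18.9 × 5/9 = +10.5000°C.
Final Celsius temperature: 72.8500 + 10.5000 = 83.3500°C.
In Rankine: 83.3500 × 1.8 + 491.67 = 641.7°R.

641.7°R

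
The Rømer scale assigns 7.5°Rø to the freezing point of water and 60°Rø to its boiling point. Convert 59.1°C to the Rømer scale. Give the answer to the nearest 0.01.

38.53°Rø

Linearly onto the Rømer scale: 7.5 + (59.1000 / 100) × (60 - 7.5) = 38.53°Rø.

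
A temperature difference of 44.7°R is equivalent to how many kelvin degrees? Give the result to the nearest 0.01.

For a temperature interval the offset drops out; only the factor 5/9 applies.
44.7 × 5/9 = 24.83.

24.83 K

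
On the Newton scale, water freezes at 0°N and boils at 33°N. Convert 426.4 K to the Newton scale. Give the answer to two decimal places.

First in Celsius: 426.4 - 273.15 = 153.2500°C.
Linearly onto the Newton scale: 0 + (153.2500 / 100) × (33 - 0) = 50.57°N.

50.57°N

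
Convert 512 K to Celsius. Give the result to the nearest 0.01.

238.85°C

In Celsius: 512 - 273.15 = 238.8500°C.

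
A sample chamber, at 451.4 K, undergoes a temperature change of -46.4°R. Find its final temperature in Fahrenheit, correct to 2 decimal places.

Initial temperature in Celsius: 451.4 - 273.15 = 178.2500°C.
The 46.4°R change is an interval, so only the factor 5/9 applies: -46.4 × 5/9 = -25.7778°C.
Final Celsius temperature: 178.2500 - 25.7778 = 152.4722°C.
In Fahrenheit: 152.4722 × 1.8 + 32 = 306.45°F.

306.45°F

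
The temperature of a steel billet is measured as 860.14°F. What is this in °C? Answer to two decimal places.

In Celsius: (860.14 - 32) × 5/9 = 460.0778°C.

460.08°C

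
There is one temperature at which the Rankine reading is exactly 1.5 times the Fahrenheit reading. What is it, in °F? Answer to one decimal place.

919.3°F

Let F be the Fahrenheit reading. The Rankine reading is R = 1·F + 459.67.
Require R = 1.5·F: 1·F + 459.67 = 1.5·F.
(-0.5)·F = -459.67  ⇒  F = 919.3.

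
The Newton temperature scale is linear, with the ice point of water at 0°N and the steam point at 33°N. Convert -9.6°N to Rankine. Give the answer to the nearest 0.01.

439.31°R

Linear interpolation between the fixed points: C = (-9.6 - 0) × 100 / (33 - 0) = -29.0909°C.
Then -29.0909 × 1.8 + 491.67 = 439.31°R.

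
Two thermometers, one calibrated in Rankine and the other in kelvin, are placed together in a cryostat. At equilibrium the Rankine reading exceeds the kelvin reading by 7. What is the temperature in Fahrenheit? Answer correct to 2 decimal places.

Let x be the Rankine reading; then the kelvin reading is 5/9·x.
(5/9·x) - x = -7  ⇒  (-4/9)·x = -7  ⇒  x = 15.7500°R.
In Celsius: (15.75 - 491.67) × 5/9 = -264.4000°C.
In Fahrenheit: -264.4000 × 1.8 + 32 = -443.92°F.

-443.92°F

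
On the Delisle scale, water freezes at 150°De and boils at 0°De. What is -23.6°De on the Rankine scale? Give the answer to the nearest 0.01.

Linear interpolation between the fixed points: C = (-23.6 - 150) × 100 / (0 - 150) = 115.7333°C.
Then 115.7333 × 1.8 + 491.67 = 699.99°R.

699.99°R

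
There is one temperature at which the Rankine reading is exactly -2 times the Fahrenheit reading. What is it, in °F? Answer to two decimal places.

Let F be the Fahrenheit reading. The Rankine reading is R = 1·F + 459.67.
Require R = -2·F: 1·F + 459.67 = -2·F.
(3)·F = -459.67  ⇒  F = -153.22.

-153.22°F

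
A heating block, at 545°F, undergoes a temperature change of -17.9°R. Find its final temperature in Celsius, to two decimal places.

275.06°C

Initial temperature in Celsius: (545 - 32) × 5/9 = 285.0000°C.
The 17.9°R change is an interval, so only the factor 5/9 applies: -17.9 × 5/9 = -9.9444°C.
Final Celsius temperature: 285.0000 - 9.9444 = 275.0556°C.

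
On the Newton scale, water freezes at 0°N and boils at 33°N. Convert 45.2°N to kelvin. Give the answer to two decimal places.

410.12 K

Linear interpolation between the fixed points: C = (45.2 - 0) × 100 / (33 - 0) = 136.9697°C.
Then 136.9697 + 273.15 = 410.12 K.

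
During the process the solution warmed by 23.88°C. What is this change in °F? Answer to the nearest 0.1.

43.0°F

For a temperature interval the offset drops out; only the factor 1.8 applies.
23.88 × 1.8 = 43.0.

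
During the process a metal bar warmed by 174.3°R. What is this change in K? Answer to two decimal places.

An interval of 1°R corresponds to 5/9 K.
174.3 × 5/9 = 96.83.

96.83 K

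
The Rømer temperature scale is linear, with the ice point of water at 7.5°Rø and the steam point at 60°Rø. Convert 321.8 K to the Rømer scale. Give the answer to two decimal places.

33.04°Rø

First in Celsius: 321.8 - 273.15 = 48.6500°C.
Linearly onto the Rømer scale: 7.5 + (48.6500 / 100) × (60 - 7.5) = 33.04°Rø.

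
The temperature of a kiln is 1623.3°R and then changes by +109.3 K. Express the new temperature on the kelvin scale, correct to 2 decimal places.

Initial temperature in Celsius: (1623.3 - 491.67) × 5/9 = 628.6833°C.
The 109.3 K change is an interval; Kelvin and Celsius degrees are the same size, so ΔC = +109.3°C.
Final Celsius temperature: 628.6833 + 109.3000 = 737.9833°C.
In kelvin: 737.9833 + 273.15 = 1011.13 K.

1011.13 K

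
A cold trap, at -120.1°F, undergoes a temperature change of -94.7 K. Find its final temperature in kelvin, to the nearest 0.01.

Initial temperature in Celsius: (-120.1 - 32) × 5/9 = -84.5000°C.
The 94.7 K change is an interval; Kelvin and Celsius degrees are the same size, so ΔC = -94.7°C.
Final Celsius temperature: -84.5000 - 94.7000 = -179.2000°C.
In kelvin: -179.2000 + 273.15 = 93.95 K.

93.95 K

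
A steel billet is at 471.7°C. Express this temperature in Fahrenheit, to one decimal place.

881.1°F

In Fahrenheit: 471.7000 × 1.8 + 32 = 881.1°F.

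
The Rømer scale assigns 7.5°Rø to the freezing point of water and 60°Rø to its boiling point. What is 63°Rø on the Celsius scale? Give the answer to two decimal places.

Linear interpolation between the fixed points: C = (63 - 7.5) × 100 / (60 - 7.5) = 105.7143°C.

105.71°C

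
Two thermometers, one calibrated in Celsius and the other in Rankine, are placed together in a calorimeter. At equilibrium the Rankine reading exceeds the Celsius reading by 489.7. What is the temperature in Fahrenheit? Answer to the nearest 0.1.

Let x be the Celsius reading; then the Rankine reading is 1.8·x + 491.67.
(1.8·x + 491.67) - x = 489.7  ⇒  (0.8)·x = -1.97  ⇒  x = -2.4625°C.
In Fahrenheit: -2.4625 × 1.8 + 32 = 27.6°F.

27.6°F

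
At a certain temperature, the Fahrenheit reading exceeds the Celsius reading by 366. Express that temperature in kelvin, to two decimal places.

Let x be the Celsius reading; then the Fahrenheit reading is 1.8·x + 32.
(1.8·x + 32) - x = 366  ⇒  (0.8)·x = 334  ⇒  x = 417.5000°C.
In kelvin: 417.5000 + 273.15 = 690.65 K.

690.65 K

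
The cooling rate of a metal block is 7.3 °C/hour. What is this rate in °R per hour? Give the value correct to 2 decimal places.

The quantity depends on a temperature interval, so only the ratio of degree sizes applies; the offset between the scales is irrelevant.
A change of 1°C is a change of 1.8°R, so 7.3 × 1.8 = 13.14.

13.14 °R/hour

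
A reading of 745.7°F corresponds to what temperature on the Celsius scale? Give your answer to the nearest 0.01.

396.50°C

In Celsius: (745.7 - 32) × 5/9 = 396.5000°C.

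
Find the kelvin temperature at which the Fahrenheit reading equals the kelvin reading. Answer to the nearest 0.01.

Let K be the kelvin reading. The Fahrenheit reading is F = 1.8·K - 459.67.
Set F = K: 1.8·K - 459.67 = K.
(0.8)·K = 459.67  ⇒  K = 574.59.

574.59 K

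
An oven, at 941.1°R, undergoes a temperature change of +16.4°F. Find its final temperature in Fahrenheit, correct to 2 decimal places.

Initial temperature in Celsius: (941.1 - 491.67) × 5/9 = 249.6833°C.
The 16.4°F change is an interval, so only the factor 5/9 applies: +16.4 × 5/9 = +9.1111°C.
Final Celsius temperature: 249.6833 + 9.1111 = 258.7944°C.
In Fahrenheit: 258.7944 × 1.8 + 32 = 497.83°F.

497.83°F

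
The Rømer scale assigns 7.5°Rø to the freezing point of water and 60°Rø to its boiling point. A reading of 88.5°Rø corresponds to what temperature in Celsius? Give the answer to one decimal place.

154.3°C

Linear interpolation between the fixed points: C = (88.5 - 7.5) × 100 / (60 - 7.5) = 154.2857°C.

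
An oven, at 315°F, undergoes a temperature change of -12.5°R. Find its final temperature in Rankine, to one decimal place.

762.2°R

Initial temperature in Celsius: (315 - 32) × 5/9 = 157.2222°C.
The 12.5°R change is an interval, so only the factor 5/9 applies: -12.5 × 5/9 = -6.9444°C.
Final Celsius temperature: 157.2222 - 6.9444 = 150.2778°C.
In Rankine: 150.2778 × 1.8 + 491.67 = 762.2°R.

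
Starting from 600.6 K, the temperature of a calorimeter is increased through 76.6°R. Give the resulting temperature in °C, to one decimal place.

370.0°C

Initial temperature in Celsius: 600.6 - 273.15 = 327.4500°C.
The 76.6°R change is an interval, so only the factor 5/9 applies: +76.6 × 5/9 = +42.5556°C.
Final Celsius temperature: 327.4500 + 42.5556 = 370.0056°C.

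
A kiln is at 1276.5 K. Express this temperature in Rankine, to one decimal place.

2297.7°R

In Celsius: 1276.5 - 273.15 = 1003.3500°C.
In Rankine: 1003.3500 × 1.8 + 491.67 = 2297.7°R.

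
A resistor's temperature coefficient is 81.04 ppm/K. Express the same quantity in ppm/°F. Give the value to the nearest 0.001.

The quantity depends on a temperature interval, so only the ratio of degree sizes applies; the offset between the scales is irrelevant.
A change of 1°F is a change of 5/9 K, so per °F the value is 81.04 × 5/9 = 45.022.

45.022 ppm/°F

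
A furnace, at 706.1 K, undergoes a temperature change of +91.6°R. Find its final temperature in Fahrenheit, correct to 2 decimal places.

Initial temperature in Celsius: 706.1 - 273.15 = 432.9500°C.
The 91.6°R change is an interval, so only the factor 5/9 applies: +91.6 × 5/9 = +50.8889°C.
Final Celsius temperature: 432.9500 + 50.8889 = 483.8389°C.
In Fahrenheit: 483.8389 × 1.8 + 32 = 902.91°F.

902.91°F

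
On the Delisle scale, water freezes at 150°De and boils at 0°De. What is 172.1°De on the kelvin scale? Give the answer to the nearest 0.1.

258.4 K

Linear interpolation between the fixed points: C = (172.1 - 150) × 100 / (0 - 150) = -14.7333°C.
Then -14.7333 + 273.15 = 258.4 K.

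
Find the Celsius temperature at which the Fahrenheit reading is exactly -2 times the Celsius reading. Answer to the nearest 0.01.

Let C be the Celsius reading. The Fahrenheit reading is F = 1.8·C + 32.
Require F = -2·C: 1.8·C + 32 = -2·C.
(3.8)·C = -32  ⇒  C = -8.42.

-8.42°C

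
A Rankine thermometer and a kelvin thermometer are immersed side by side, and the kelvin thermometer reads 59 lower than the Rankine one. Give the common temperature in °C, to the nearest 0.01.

-199.40°C

Let x be the Rankine reading; then the kelvin reading is 5/9·x.
(5/9·x) - x = -59  ⇒  (-4/9)·x = -59  ⇒  x = 132.7500°R.
In Celsius: (132.75 - 491.67) × 5/9 = -199.40°C.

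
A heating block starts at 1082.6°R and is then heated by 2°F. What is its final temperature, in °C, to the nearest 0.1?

Initial temperature in Celsius: (1082.6 - 491.67) × 5/9 = 328.2944°C.
The 2°F change is an interval, so only the factor 5/9 applies: +2 × 5/9 = +1.1111°C.
Final Celsius temperature: 328.2944 + 1.1111 = 329.4056°C.

329.4°C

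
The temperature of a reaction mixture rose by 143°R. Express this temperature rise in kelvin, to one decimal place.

79.4 K

An interval of 1°R corresponds to 5/9 K.
143 × 5/9 = 79.4.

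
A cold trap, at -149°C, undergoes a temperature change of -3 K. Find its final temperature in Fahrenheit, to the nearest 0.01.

The 3 K change is an interval; Kelvin and Celsius degrees are the same size, so ΔC = -3°C.
Final Celsius temperature: -149.0000 - 3.0000 = -152.0000°C.
In Fahrenheit: -152.0000 × 1.8 + 32 = -241.60°F.

-241.60°F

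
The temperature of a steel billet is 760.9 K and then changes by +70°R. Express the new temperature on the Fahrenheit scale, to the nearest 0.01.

979.95°F

Initial temperature in Celsius: 760.9 - 273.15 = 487.7500°C.
The 70°R change is an interval, so only the factor 5/9 applies: +70 × 5/9 = +38.8889°C.
Final Celsius temperature: 487.7500 + 38.8889 = 526.6389°C.
In Fahrenheit: 526.6389 × 1.8 + 32 = 979.95°F.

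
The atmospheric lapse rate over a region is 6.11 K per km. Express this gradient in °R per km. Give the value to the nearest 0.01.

11.00 °R/km

The quantity depends on a temperature interval, so only the ratio of degree sizes applies; the offset between the scales is irrelevant.
A change of 1 K is a change of 1.8°R, so 6.11 × 1.8 = 11.00.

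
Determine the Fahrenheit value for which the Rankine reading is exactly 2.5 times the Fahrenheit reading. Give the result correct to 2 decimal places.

306.45°F

Let F be the Fahrenheit reading. The Rankine reading is R = 1·F + 459.67.
Require R = 2.5·F: 1·F + 459.67 = 2.5·F.
(-1.5)·F = -459.67  ⇒  F = 306.45.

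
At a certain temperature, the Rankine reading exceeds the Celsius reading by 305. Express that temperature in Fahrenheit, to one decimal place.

Let x be the Rankine reading; then the Celsius reading is 5/9·x - 273.15.
(5/9·x - 273.15) - x = -305  ⇒  (-4/9)·x = -31.85  ⇒  x = 71.6625°R.
In Celsius: (71.6625 - 491.67) × 5/9 = -233.3375°C.
In Fahrenheit: -233.3375 × 1.8 + 32 = -388.0°F.

-388.0°F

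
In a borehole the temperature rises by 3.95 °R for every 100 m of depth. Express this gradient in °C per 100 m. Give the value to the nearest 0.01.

Since only a temperature interval is involved, the additive offset between the scales drops out.
A change of 1°R is a change of 5/9°C, so 3.95 × 5/9 = 2.19.

2.19 °C/100 m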